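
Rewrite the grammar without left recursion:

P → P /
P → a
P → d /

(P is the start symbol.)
P is directly left-recursive. The standard transformation for
  A → A α₁ | ... | A α_m | β₁ | ... | β_n
is
  A  → β₁ A' | ... | β_n A'
  A' → α₁ A' | ... | α_m A' | ε

P → a becomes P → a P'
P → d / becomes P → d / P'
P → P / becomes P' → / P'
Add P' → ε

Resulting grammar:
P → a P'
P → d / P'
P' → / P'
P' → ε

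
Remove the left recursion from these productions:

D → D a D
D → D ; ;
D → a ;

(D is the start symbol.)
D is directly left-recursive. The standard transformation for
  A → A α₁ | ... | A α_m | β₁ | ... | β_n
is
  A  → β₁ A' | ... | β_n A'
  A' → α₁ A' | ... | α_m A' | ε

D → a ; becomes D → a ; D'
D → D a D becomes D' → a D D'
D → D ; ; becomes D' → ; ; D'
Add D' → ε

Resulting grammar:
D → a ; D'
D' → a D D'
D' → ; ; D'
D' → ε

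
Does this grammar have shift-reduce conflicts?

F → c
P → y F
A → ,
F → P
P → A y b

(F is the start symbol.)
No shift-reduce conflicts

Augment with F' → F and build the canonical LR(0) collection (I0 = CLOSURE({[F' → . F]}), then GOTO on every symbol after a dot until no new states appear). It has 10 states:
  I0: { [A → . ,], [F → . P], [F → . c], [F' → . F], [P → . A y b], [P → . y F] }  — shift
  I1: { [A → , .] }  — reduce
  I2: { [P → A . y b] }  — shift
  I3: { [F' → F .] }  — accept
  I4: { [F → P .] }  — reduce
  I5: { [F → c .] }  — reduce
  I6: { [A → . ,], [F → . P], [F → . c], [P → . A y b], [P → . y F], [P → y . F] }  — shift
  I7: { [P → y F .] }  — reduce
  I8: { [P → A y . b] }  — shift
  I9: { [P → A y b .] }  — reduce

No state contains both a complete item and a shift item.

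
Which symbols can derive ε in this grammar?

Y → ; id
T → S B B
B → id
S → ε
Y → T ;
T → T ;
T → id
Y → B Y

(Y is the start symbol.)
{ 'S' }

ε-productions: S → ε
So S is immediately nullable.
No further non-terminal can be added: every production for the remaining non-terminals contains a terminal or a non-nullable non-terminal.
Nullable = { 'S' }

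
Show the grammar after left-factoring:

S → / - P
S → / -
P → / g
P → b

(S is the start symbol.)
Left-factoring transforms A → αβ₁ | αβ₂ into A → αA' and A' → β₁ | β₂
(α is the longest common prefix among the alternatives). Repeat until
no nonterminal has two alternatives with a common prefix.

Round 1: S has alternatives sharing prefix '/ -'. Introduce S': S → / - S'
  Add: S' → P
  Add: S' → ε

No remaining common prefixes — done.

Resulting grammar:
S → / - S'
S' → P
S' → ε
P → / g
P → b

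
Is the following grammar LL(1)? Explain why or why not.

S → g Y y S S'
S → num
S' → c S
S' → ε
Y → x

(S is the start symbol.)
A grammar is LL(1) if for each non-terminal N with multiple productions, the predict sets of those productions are pairwise disjoint, where PREDICT(N → α) = (FIRST(α) \ {ε}) ∪ (FOLLOW(N) if α ⇒* ε).

Relevant sets:
  FOLLOW(S') = { $, 'c' }

For S:
  PREDICT(S → g Y y S S') = { 'g' }
  PREDICT(S → num) = { 'num' }
For S':
  PREDICT(S' → c S) = { 'c' }
  PREDICT(S' → ε) = { $, 'c' }
Y has a single production, so nothing to check there.

Conflict found: Predict set conflict for S': { 'c' }
The grammar is NOT LL(1).

Answer: No. Predict set conflict for S': { 'c' }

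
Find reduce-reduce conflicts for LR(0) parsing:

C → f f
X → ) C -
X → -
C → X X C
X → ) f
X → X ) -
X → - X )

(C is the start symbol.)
Yes — I10: [X → - .] vs [X → X ) - .]

A reduce-reduce conflict occurs when an LR(0) state has two complete items [A → α .] and [B → β .] — both call for a reduction, and with no lookahead the parser cannot choose between them.

Augment with C' → C and build the canonical LR(0) collection (I0 = CLOSURE({[C' → . C]}), then GOTO on every symbol after a dot until no new states appear). It has 17 states:
  I0: { [C → . X X C], [C → . f f], [C' → . C], [X → . ) C -], [X → . ) f], [X → . - X )], [X → . -], [X → . X ) -] }  — shift
  I1: { [C → . X X C], [C → . f f], [X → ) . C -], [X → ) . f], [X → . ) C -], [X → . ) f], [X → . - X )], [X → . -], [X → . X ) -] }  — shift
  I2: { [X → - . X )], [X → - .], [X → . ) C -], [X → . ) f], [X → . - X )], [X → . -], [X → . X ) -] }  — shift, reduce
  I3: { [C' → C .] }  — accept
  I4: { [C → X . X C], [X → . ) C -], [X → . ) f], [X → . - X )], [X → . -], [X → . X ) -], [X → X . ) -] }  — shift
  I5: { [C → f . f] }  — shift
  I6: { [C → f f .] }  — reduce
  I7: { [C → . X X C], [C → . f f], [X → ) . C -], [X → ) . f], [X → . ) C -], [X → . ) f], [X → . - X )], [X → . -], [X → . X ) -], [X → X ) . -] }  — shift
  I8: { [C → . X X C], [C → . f f], [C → X X . C], [X → . ) C -], [X → . ) f], [X → . - X )], [X → . -], [X → . X ) -], [X → X . ) -] }  — shift
  I9: { [C → X X C .] }  — reduce
  I10: { [X → - . X )], [X → - .], [X → . ) C -], [X → . ) f], [X → . - X )], [X → . -], [X → . X ) -], [X → X ) - .] }  — shift, 2 reduces
  I11: { [X → ) C . -] }  — shift
  I12: { [C → f . f], [X → ) f .] }  — shift, reduce
  I13: { [X → ) C - .] }  — reduce
  I14: { [X → - X . )], [X → X . ) -] }  — shift
  I15: { [X → - X ) .], [X → X ) . -] }  — shift, reduce
  I16: { [X → X ) - .] }  — reduce

I10 contains complete items [X → - .], [X → X ) - .] — reduce-reduce conflict.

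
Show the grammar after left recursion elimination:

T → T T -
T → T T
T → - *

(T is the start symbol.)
T is directly left-recursive. The standard transformation for
  A → A α₁ | ... | A α_m | β₁ | ... | β_n
is
  A  → β₁ A' | ... | β_n A'
  A' → α₁ A' | ... | α_m A' | ε

T → - * becomes T → - * T'
T → T T - becomes T' → T - T'
T → T T becomes T' → T T'
Add T' → ε

Resulting grammar:
T → - * T'
T' → T - T'
T' → T T'
T' → ε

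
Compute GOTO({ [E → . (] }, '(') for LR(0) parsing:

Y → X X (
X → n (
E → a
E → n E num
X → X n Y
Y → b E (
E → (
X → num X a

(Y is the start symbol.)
{ [E → ( .] }

GOTO(I, '(') = CLOSURE({ [A → αX.β] : [A → α.Xβ] ∈ I, X = '(' })

Items with dot before '(', with the dot advanced:
  [E → . (] → [E → ( .]
Closure adds nothing (no advanced item has the dot before a non-terminal).

GOTO = { [E → ( .] }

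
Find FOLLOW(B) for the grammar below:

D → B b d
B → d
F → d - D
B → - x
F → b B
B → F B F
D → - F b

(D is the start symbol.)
{ '-', 'b', 'd' }

In D → B b d: B is followed by b d, add FIRST(b d) \ {ε} = { 'b' }
In F → b B: B is at the end, add FOLLOW(F)
In B → F B F: B is followed by F, add FIRST(F) \ {ε} = { 'b', 'd' }

The FOLLOW sets referred to above (computed the same way, to a fixed point):
  FOLLOW(F) = { '-', 'b', 'd' }

Taking the union: FOLLOW(B) = { '-', 'b', 'd' }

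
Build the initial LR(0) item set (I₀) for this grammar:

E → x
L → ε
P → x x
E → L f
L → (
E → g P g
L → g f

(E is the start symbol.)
First, augment the grammar with E' → E
I₀ = CLOSURE({ [E' → . E] }):
  [E' → . E] has the dot before E: add [E → . x], [E → . L f], [E → . g P g]
  [E → . L f] has the dot before L: add [L → .], [L → . (], [L → . g f]
No further items can be added.

I₀ = { [E → . L f], [E → . g P g], [E → . x], [E' → . E], [L → . (], [L → . g f], [L → .] }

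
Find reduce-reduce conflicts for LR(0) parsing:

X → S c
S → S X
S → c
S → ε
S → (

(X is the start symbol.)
Yes — I6: [S → c .] vs [X → S c .]

A reduce-reduce conflict occurs when an LR(0) state has two complete items [A → α .] and [B → β .] — both call for a reduction, and with no lookahead the parser cannot choose between them.

Augment with X' → X and build the canonical LR(0) collection (I0 = CLOSURE({[X' → . X]}), then GOTO on every symbol after a dot until no new states appear). It has 7 states:
  I0: { [S → . (], [S → . S X], [S → . c], [S → .], [X → . S c], [X' → . X] }  — shift, reduce
  I1: { [S → ( .] }  — reduce
  I2: { [S → . (], [S → . S X], [S → . c], [S → .], [S → S . X], [X → . S c], [X → S . c] }  — shift, reduce
  I3: { [X' → X .] }  — accept
  I4: { [S → c .] }  — reduce
  I5: { [S → S X .] }  — reduce
  I6: { [S → c .], [X → S c .] }  — 2 reduces

I6 contains complete items [S → c .], [X → S c .] — reduce-reduce conflict.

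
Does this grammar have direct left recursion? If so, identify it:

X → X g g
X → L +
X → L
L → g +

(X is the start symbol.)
Direct left recursion occurs when N → N α for some non-terminal N (the right-hand side begins with the left-hand side itself).

X → X g g: LEFT RECURSIVE (starts with X)
X → L +: starts with L
X → L: starts with L
L → g +: starts with g

The grammar has direct left recursion on: X.

Answer: Yes, X is left-recursive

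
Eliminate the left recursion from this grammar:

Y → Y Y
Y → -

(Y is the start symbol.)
Y is directly left-recursive. The standard transformation for
  A → A α₁ | ... | A α_m | β₁ | ... | β_n
is
  A  → β₁ A' | ... | β_n A'
  A' → α₁ A' | ... | α_m A' | ε

Y → - becomes Y → - Y'
Y → Y Y becomes Y' → Y Y'
Add Y' → ε

Resulting grammar:
Y → - Y'
Y' → Y Y'
Y' → ε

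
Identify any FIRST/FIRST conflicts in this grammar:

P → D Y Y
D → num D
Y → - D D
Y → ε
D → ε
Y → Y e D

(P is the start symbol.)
Yes. Y → '-' D D / Y → Y e D on { '-' }

FIRST sets of the non-terminals at (or reachable through a nullable prefix from) the front of some alternative:
  FIRST(Y) = { '-', 'e', ε }

Productions for D:
  D → num D: FIRST = { 'num' }
  D → ε: FIRST = { ε }
Productions for Y:
  Y → - D D: FIRST = { '-' }
  Y → ε: FIRST = { ε }
  Y → Y e D: FIRST = { '-', 'e' }
P has only one production, so no FIRST/FIRST conflict is possible there.

Conflict for Y: Y → - D D and Y → Y e D
  Overlap: { '-' }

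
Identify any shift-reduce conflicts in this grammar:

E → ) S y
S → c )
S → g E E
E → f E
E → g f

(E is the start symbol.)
A shift-reduce conflict occurs when an LR(0) state has both:
  - a complete (reduce) item [A → α .] (dot at the end), and
  - a shift item [B → β . c γ] (dot before a terminal).

Augment with E' → E and build the canonical LR(0) collection (I0 = CLOSURE({[E' → . E]}), then GOTO on every symbol after a dot until no new states appear). It has 14 states:
  I0: { [E → . ) S y], [E → . f E], [E → . g f], [E' → . E] }  — shift
  I1: { [E → ) . S y], [S → . c )], [S → . g E E] }  — shift
  I2: { [E' → E .] }  — accept
  I3: { [E → . ) S y], [E → . f E], [E → . g f], [E → f . E] }  — shift
  I4: { [E → g . f] }  — shift
  I5: { [E → g f .] }  — reduce
  I6: { [E → f E .] }  — reduce
  I7: { [E → ) S . y] }  — shift
  I8: { [S → c . )] }  — shift
  I9: { [E → . ) S y], [E → . f E], [E → . g f], [S → g . E E] }  — shift
  I10: { [E → . ) S y], [E → . f E], [E → . g f], [S → g E . E] }  — shift
  I11: { [S → g E E .] }  — reduce
  I12: { [S → c ) .] }  — reduce
  I13: { [E → ) S y .] }  — reduce

No state contains both a complete item and a shift item.

Answer: No shift-reduce conflicts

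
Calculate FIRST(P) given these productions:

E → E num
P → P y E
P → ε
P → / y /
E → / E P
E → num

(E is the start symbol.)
From P → P y E:
  - P is the symbol being defined: contributes nothing new
    P is nullable, so continue to the next symbol
  - y is a terminal: add 'y' and stop
From P → ε:
  - ε-production, so ε ∈ FIRST(P)
From P → / y /:
  - '/' is a terminal: add '/' and stop

Collecting: FIRST(P) = { '/', 'y', ε }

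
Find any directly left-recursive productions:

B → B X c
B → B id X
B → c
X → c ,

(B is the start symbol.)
B → B X c: LEFT RECURSIVE (starts with B)
B → B id X: LEFT RECURSIVE (starts with B)
B → c: starts with c
X → c ,: starts with c

The grammar has direct left recursion on: B.

Answer: Yes, B is left-recursive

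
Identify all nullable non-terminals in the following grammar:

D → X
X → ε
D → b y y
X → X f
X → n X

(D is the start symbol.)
ε-productions: X → ε
So X is immediately nullable.
D → X: every symbol on the right is nullable, so D is nullable too.
Every non-terminal is now nullable.
Nullable = { 'D', 'X' }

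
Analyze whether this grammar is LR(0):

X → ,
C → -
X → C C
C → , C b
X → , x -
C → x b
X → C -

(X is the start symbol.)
No. Shift-reduce conflict between [X → , .] and [C → . , C b]

A grammar is LR(0) if no state in the canonical LR(0) collection has:
  - both a shift item (dot before a terminal) and a complete item (shift-reduce conflict), or
  - two or more complete items (reduce-reduce conflict; the accept item [X' → X .] counts as a complete item here).

Augment with X' → X and build the canonical LR(0) collection (I0 = CLOSURE({[X' → . X]}), then GOTO on every symbol after a dot until no new states appear). It has 14 states:
  I0: { [C → . , C b], [C → . -], [C → . x b], [X → . , x -], [X → . ,], [X → . C -], [X → . C C], [X' → . X] }  — shift
  I1: { [C → , . C b], [C → . , C b], [C → . -], [C → . x b], [X → , . x -], [X → , .] }  — shift, reduce
  I2: { [C → - .] }  — reduce
  I3: { [C → . , C b], [C → . -], [C → . x b], [X → C . -], [X → C . C] }  — shift
  I4: { [X' → X .] }  — accept
  I5: { [C → x . b] }  — shift
  I6: { [C → x b .] }  — reduce
  I7: { [C → , . C b], [C → . , C b], [C → . -], [C → . x b] }  — shift
  I8: { [C → - .], [X → C - .] }  — 2 reduces
  I9: { [X → C C .] }  — reduce
  I10: { [C → , C . b] }  — shift
  I11: { [C → , C b .] }  — reduce
  I12: { [C → x . b], [X → , x . -] }  — shift
  I13: { [X → , x - .] }  — reduce

Conflict in state I1:
  Shift-reduce conflict between [X → , .] and [C → . , C b]
So the grammar is NOT LR(0).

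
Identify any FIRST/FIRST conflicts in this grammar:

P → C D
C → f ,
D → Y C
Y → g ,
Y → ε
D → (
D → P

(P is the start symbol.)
Yes. D → Y C / D → P on { 'f' }

A FIRST/FIRST conflict occurs when two productions N → α and N → β for the same non-terminal have FIRST(α) ∩ FIRST(β) ≠ ∅ (with ε ∈ FIRST of a nullable right-hand side, so two nullable alternatives also conflict).

FIRST sets of the non-terminals at (or reachable through a nullable prefix from) the front of some alternative:
  FIRST(Y) = { 'g', ε }
  FIRST(C) = { 'f' }
  FIRST(P) = { 'f' }

Productions for D:
  D → Y C: FIRST = { 'f', 'g' }
  D → (: FIRST = { '(' }
  D → P: FIRST = { 'f' }
Productions for Y:
  Y → g ,: FIRST = { 'g' }
  Y → ε: FIRST = { ε }
P, C have only one production, so no FIRST/FIRST conflict is possible there.

Conflict for D: D → Y C and D → P
  Overlap: { 'f' }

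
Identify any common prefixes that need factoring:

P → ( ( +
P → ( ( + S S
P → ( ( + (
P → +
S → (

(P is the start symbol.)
Yes, P has productions with common prefix '( ( +'

Left-factoring is needed when two productions for the same non-terminal
share a common prefix on the right-hand side.

Productions for P:
  P → ( ( +
  P → ( ( + S S
  P → ( ( + (
  P → +

Found common prefix '( ( +' in productions for P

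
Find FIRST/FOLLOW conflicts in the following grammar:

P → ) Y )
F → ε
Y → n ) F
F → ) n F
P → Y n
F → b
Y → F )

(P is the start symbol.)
Nullable non-terminals: F.

F: nullable alternative(s) F → ε; FOLLOW(F) = { ')', 'n' }
  F → ε: FIRST \ {ε} = { } — this is the only nullable alternative, skip
  F → ) n F: FIRST \ {ε} = { ')' } — overlaps FOLLOW(F) on { ')' }: CONFLICT
  F → b: FIRST \ {ε} = { 'b' } — disjoint from FOLLOW(F)

P, Y have no nullable alternative, so no FIRST/FOLLOW check is needed there.

So the grammar has 1 FIRST/FOLLOW conflict (marked CONFLICT above).

Answer: Yes. F → ')' n F with FOLLOW(F) on { ')' }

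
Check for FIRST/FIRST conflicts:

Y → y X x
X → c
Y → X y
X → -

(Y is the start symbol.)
A FIRST/FIRST conflict occurs when two productions N → α and N → β for the same non-terminal have FIRST(α) ∩ FIRST(β) ≠ ∅ (with ε ∈ FIRST of a nullable right-hand side, so two nullable alternatives also conflict).

FIRST sets of the non-terminals at (or reachable through a nullable prefix from) the front of some alternative:
  FIRST(X) = { '-', 'c' }

Productions for Y:
  Y → y X x: FIRST = { 'y' }
  Y → X y: FIRST = { '-', 'c' }
Productions for X:
  X → c: FIRST = { 'c' }
  X → -: FIRST = { '-' }

All alternatives of each non-terminal have pairwise disjoint FIRST sets.

Answer: No FIRST/FIRST conflicts.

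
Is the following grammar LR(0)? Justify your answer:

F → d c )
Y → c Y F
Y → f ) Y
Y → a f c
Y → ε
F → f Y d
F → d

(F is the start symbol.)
A grammar is LR(0) if no state in the canonical LR(0) collection has:
  - both a shift item (dot before a terminal) and a complete item (shift-reduce conflict), or
  - two or more complete items (reduce-reduce conflict; the accept item [F' → F .] counts as a complete item here).

Augment with F' → F and build the canonical LR(0) collection (I0 = CLOSURE({[F' → . F]}), then GOTO on every symbol after a dot until no new states appear). It has 17 states:
  I0: { [F → . d c )], [F → . d], [F → . f Y d], [F' → . F] }  — shift
  I1: { [F' → F .] }  — accept
  I2: { [F → d . c )], [F → d .] }  — shift, reduce
  I3: { [F → f . Y d], [Y → . a f c], [Y → . c Y F], [Y → . f ) Y], [Y → .] }  — shift, reduce
  I4: { [F → f Y . d] }  — shift
  I5: { [Y → a . f c] }  — shift
  I6: { [Y → . a f c], [Y → . c Y F], [Y → . f ) Y], [Y → .], [Y → c . Y F] }  — shift, reduce
  I7: { [Y → f . ) Y] }  — shift
  I8: { [Y → . a f c], [Y → . c Y F], [Y → . f ) Y], [Y → .], [Y → f ) . Y] }  — shift, reduce
  I9: { [Y → f ) Y .] }  — reduce
  I10: { [F → . d c )], [F → . d], [F → . f Y d], [Y → c Y . F] }  — shift
  I11: { [Y → c Y F .] }  — reduce
  I12: { [Y → a f . c] }  — shift
  I13: { [Y → a f c .] }  — reduce
  I14: { [F → f Y d .] }  — reduce
  I15: { [F → d c . )] }  — shift
  I16: { [F → d c ) .] }  — reduce

Conflict in state I2:
  Shift-reduce conflict between [F → d .] and [F → d . c )]
So the grammar is NOT LR(0).

Answer: No. Shift-reduce conflict between [F → d .] and [F → d . c )]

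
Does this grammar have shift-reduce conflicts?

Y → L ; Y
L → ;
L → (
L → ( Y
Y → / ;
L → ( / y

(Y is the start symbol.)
Augment with Y' → Y and build the canonical LR(0) collection (I0 = CLOSURE({[Y' → . Y]}), then GOTO on every symbol after a dot until no new states appear). It has 12 states:
  I0: { [L → . ( / y], [L → . ( Y], [L → . (], [L → . ;], [Y → . / ;], [Y → . L ; Y], [Y' → . Y] }  — shift
  I1: { [L → ( . / y], [L → ( . Y], [L → ( .], [L → . ( / y], [L → . ( Y], [L → . (], [L → . ;], [Y → . / ;], [Y → . L ; Y] }  — shift, reduce
  I2: { [Y → / . ;] }  — shift
  I3: { [L → ; .] }  — reduce
  I4: { [Y → L . ; Y] }  — shift
  I5: { [Y' → Y .] }  — accept
  I6: { [L → . ( / y], [L → . ( Y], [L → . (], [L → . ;], [Y → . / ;], [Y → . L ; Y], [Y → L ; . Y] }  — shift
  I7: { [Y → L ; Y .] }  — reduce
  I8: { [Y → / ; .] }  — reduce
  I9: { [L → ( / . y], [Y → / . ;] }  — shift
  I10: { [L → ( Y .] }  — reduce
  I11: { [L → ( / y .] }  — reduce

I1 contains reduce item [L → ( .] and shift items [L → . (], [L → . ( / y], [L → ( . / y], [L → . ( Y], [L → . ;], [Y → . / ;] — shift-reduce conflict.

Answer: Yes — I1: [L → ( .] vs [L → . (]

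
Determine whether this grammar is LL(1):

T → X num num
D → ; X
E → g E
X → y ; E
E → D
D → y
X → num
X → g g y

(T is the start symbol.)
Relevant sets:
  FIRST(D) = { ';', 'y' }

For D:
  PREDICT(D → ';' X) = { ';' }
  PREDICT(D → y) = { 'y' }
For E:
  PREDICT(E → g E) = { 'g' }
  PREDICT(E → D) = { ';', 'y' }
For X:
  PREDICT(X → y ';' E) = { 'y' }
  PREDICT(X → num) = { 'num' }
  PREDICT(X → g g y) = { 'g' }
T has a single production, so nothing to check there.

All predict sets are disjoint. The grammar IS LL(1).

Answer: Yes, the grammar is LL(1).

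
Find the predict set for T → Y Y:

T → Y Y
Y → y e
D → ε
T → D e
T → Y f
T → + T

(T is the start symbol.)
PREDICT(T → Y Y) = (FIRST(RHS) \ {ε}) ∪ (FOLLOW(T) if ε ∈ FIRST(RHS), i.e. RHS ⇒* ε)
FIRST(Y) = { 'y' }
FIRST(Y Y) = { 'y' }
ε ∉ FIRST(Y Y), so FOLLOW(T) is not added.
PREDICT(T → Y Y) = { 'y' }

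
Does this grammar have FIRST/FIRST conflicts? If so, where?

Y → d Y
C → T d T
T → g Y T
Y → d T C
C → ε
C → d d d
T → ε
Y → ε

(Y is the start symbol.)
Yes. Y → d Y / Y → d T C on { 'd' }; C → T d T / C → d d d on { 'd' }

FIRST sets of the non-terminals at (or reachable through a nullable prefix from) the front of some alternative:
  FIRST(T) = { 'g', ε }

Productions for Y:
  Y → d Y: FIRST = { 'd' }
  Y → d T C: FIRST = { 'd' }
  Y → ε: FIRST = { ε }
Productions for C:
  C → T d T: FIRST = { 'd', 'g' }
  C → ε: FIRST = { ε }
  C → d d d: FIRST = { 'd' }
Productions for T:
  T → g Y T: FIRST = { 'g' }
  T → ε: FIRST = { ε }

Conflict for Y: Y → d Y and Y → d T C
  Overlap: { 'd' }
Conflict for C: C → T d T and C → d d d
  Overlap: { 'd' }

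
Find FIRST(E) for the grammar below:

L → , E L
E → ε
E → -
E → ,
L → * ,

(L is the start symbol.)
From E → ε:
  - ε-production, so ε ∈ FIRST(E)
From E → -:
  - '-' is a terminal: add '-' and stop
From E → ,:
  - ',' is a terminal: add ',' and stop

Collecting: FIRST(E) = { ',', '-', ε }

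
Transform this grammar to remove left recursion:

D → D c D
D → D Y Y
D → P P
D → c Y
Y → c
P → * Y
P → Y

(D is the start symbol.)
D → P P D'
D → c Y D'
D' → c D D'
D' → Y Y D'
D' → ε
Y → c
P → * Y
P → Y

D is directly left-recursive. The standard transformation for
  A → A α₁ | ... | A α_m | β₁ | ... | β_n
is
  A  → β₁ A' | ... | β_n A'
  A' → α₁ A' | ... | α_m A' | ε

D → P P becomes D → P P D'
D → c Y becomes D → c Y D'
D → D c D becomes D' → c D D'
D → D Y Y becomes D' → Y Y D'
Add D' → ε

Productions for other non-terminals are unchanged:
  Y → c
  P → * Y
  P → Y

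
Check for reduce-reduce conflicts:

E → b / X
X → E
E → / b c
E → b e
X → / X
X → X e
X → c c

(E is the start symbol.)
No reduce-reduce conflicts

A reduce-reduce conflict occurs when an LR(0) state has two complete items [A → α .] and [B → β .] — both call for a reduction, and with no lookahead the parser cannot choose between them.

Augment with E' → E and build the canonical LR(0) collection (I0 = CLOSURE({[E' → . E]}), then GOTO on every symbol after a dot until no new states appear). It has 16 states:
  I0: { [E → . / b c], [E → . b / X], [E → . b e], [E' → . E] }  — shift
  I1: { [E → / . b c] }  — shift
  I2: { [E' → E .] }  — accept
  I3: { [E → b . / X], [E → b . e] }  — shift
  I4: { [E → . / b c], [E → . b / X], [E → . b e], [E → b / . X], [X → . / X], [X → . E], [X → . X e], [X → . c c] }  — shift
  I5: { [E → b e .] }  — reduce
  I6: { [E → . / b c], [E → . b / X], [E → . b e], [E → / . b c], [X → . / X], [X → . E], [X → . X e], [X → . c c], [X → / . X] }  — shift
  I7: { [X → E .] }  — reduce
  I8: { [E → b / X .], [X → X . e] }  — shift, reduce
  I9: { [X → c . c] }  — shift
  I10: { [X → c c .] }  — reduce
  I11: { [X → X e .] }  — reduce
  I12: { [X → / X .], [X → X . e] }  — shift, reduce
  I13: { [E → / b . c], [E → b . / X], [E → b . e] }  — shift
  I14: { [E → / b c .] }  — reduce
  I15: { [E → / b . c] }  — shift

No state contains more than one complete item.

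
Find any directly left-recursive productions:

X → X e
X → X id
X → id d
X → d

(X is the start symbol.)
Yes, X is left-recursive

X → X e: LEFT RECURSIVE (starts with X)
X → X id: LEFT RECURSIVE (starts with X)
X → id d: starts with id
X → d: starts with d

The grammar has direct left recursion on: X.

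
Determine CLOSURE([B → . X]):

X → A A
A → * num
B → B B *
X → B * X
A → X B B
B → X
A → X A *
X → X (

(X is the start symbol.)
{ [A → . * num], [A → . X A *], [A → . X B B], [B → . B B *], [B → . X], [X → . A A], [X → . B * X], [X → . X (] }

To compute CLOSURE, for each item [A → α.Bβ] where B is a non-terminal, add [B → .γ] for all productions B → γ; repeat for the newly added items until nothing changes.

Start with: [B → . X]
  [B → . X] has the dot before X: add [X → . A A], [X → . B * X], [X → . X (]
  [X → . A A] has the dot before A: add [A → . * num], [A → . X B B], [A → . X A *]
  [X → . B * X] has the dot before B: add [B → . B B *]
No further items can be added.

CLOSURE = { [A → . * num], [A → . X A *], [A → . X B B], [B → . B B *], [B → . X], [X → . A A], [X → . B * X], [X → . X (] }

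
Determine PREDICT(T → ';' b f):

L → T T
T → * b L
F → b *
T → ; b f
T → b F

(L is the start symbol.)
PREDICT(T → ';' b f) = (FIRST(RHS) \ {ε}) ∪ (FOLLOW(T) if ε ∈ FIRST(RHS), i.e. RHS ⇒* ε)
FIRST(';' b f) = { ';' }
ε ∉ FIRST(';' b f), so FOLLOW(T) is not added.
PREDICT(T → ';' b f) = { ';' }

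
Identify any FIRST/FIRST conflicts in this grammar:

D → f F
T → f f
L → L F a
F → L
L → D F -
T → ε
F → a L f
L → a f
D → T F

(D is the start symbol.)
A FIRST/FIRST conflict occurs when two productions N → α and N → β for the same non-terminal have FIRST(α) ∩ FIRST(β) ≠ ∅ (with ε ∈ FIRST of a nullable right-hand side, so two nullable alternatives also conflict).

FIRST sets of the non-terminals at (or reachable through a nullable prefix from) the front of some alternative:
  FIRST(T) = { 'f', ε }
  FIRST(F) = { 'a', 'f' }
  FIRST(L) = { 'a', 'f' }
  FIRST(D) = { 'a', 'f' }

Productions for D:
  D → f F: FIRST = { 'f' }
  D → T F: FIRST = { 'a', 'f' }
Productions for T:
  T → f f: FIRST = { 'f' }
  T → ε: FIRST = { ε }
Productions for L:
  L → L F a: FIRST = { 'a', 'f' }
  L → D F -: FIRST = { 'a', 'f' }
  L → a f: FIRST = { 'a' }
Productions for F:
  F → L: FIRST = { 'a', 'f' }
  F → a L f: FIRST = { 'a' }

Conflict for D: D → f F and D → T F
  Overlap: { 'f' }
Conflict for L: L → L F a and L → D F -
  Overlap: { 'a', 'f' }
Conflict for L: L → L F a and L → a f
  Overlap: { 'a' }
Conflict for L: L → D F - and L → a f
  Overlap: { 'a' }
Conflict for F: F → L and F → a L f
  Overlap: { 'a' }

Answer: Yes. D → f F / D → T F on { 'f' }; L → L F a / L → D F '-' on { 'a', 'f' }; L → L F a / L → a f on { 'a' }; L → D F '-' / L → a f on { 'a' }; F → L / F → a L f on { 'a' }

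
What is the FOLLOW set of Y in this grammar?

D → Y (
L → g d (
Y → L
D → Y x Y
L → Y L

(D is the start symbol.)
{ $, '(', 'g', 'x' }

In D → Y (: Y is followed by '(', add FIRST('(') \ {ε} = { '(' }
In D → Y x Y: Y is followed by x Y, add FIRST(x Y) \ {ε} = { 'x' }
In D → Y x Y: Y is at the end, add FOLLOW(D)
In L → Y L: Y is followed by L, add FIRST(L) \ {ε} = { 'g' }

The FOLLOW sets referred to above (computed the same way, to a fixed point):
  FOLLOW(D) = { $ }

Taking the union: FOLLOW(Y) = { $, '(', 'g', 'x' }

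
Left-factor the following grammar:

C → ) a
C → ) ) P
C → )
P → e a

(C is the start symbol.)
Left-factoring transforms A → αβ₁ | αβ₂ into A → αA' and A' → β₁ | β₂
(α is the longest common prefix among the alternatives). Repeat until
no nonterminal has two alternatives with a common prefix.

Round 1: C has alternatives sharing prefix ')'. Introduce C': C → ) C'
  Add: C' → a
  Add: C' → ) P
  Add: C' → ε

No remaining common prefixes — done.

Resulting grammar:
C → ) C'
C' → a
C' → ) P
C' → ε
P → e a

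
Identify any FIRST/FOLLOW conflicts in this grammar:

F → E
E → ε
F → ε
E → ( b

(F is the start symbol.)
No FIRST/FOLLOW conflicts.

A FIRST/FOLLOW conflict occurs when a non-terminal N has a nullable alternative N → β (β ⇒* ε) and another alternative N → α with FIRST(α) ∩ FOLLOW(N) ≠ ∅: on such a lookahead the parser cannot decide between expanding α and letting N vanish via β.

Nullable non-terminals: E, F.
FIRST sets used below: FIRST(E) = { '(', ε }

E: nullable alternative(s) E → ε; FOLLOW(E) = { $ }
  E → ε: FIRST \ {ε} = { } — this is the only nullable alternative, skip
  E → ( b: FIRST \ {ε} = { '(' } — disjoint from FOLLOW(E)

F: nullable alternative(s) F → E, F → ε; FOLLOW(F) = { $ }
  F → E: FIRST \ {ε} = { '(' } — disjoint from FOLLOW(F)
  F → ε: FIRST \ {ε} = { } — disjoint from FOLLOW(F)

No FIRST/FOLLOW conflicts found.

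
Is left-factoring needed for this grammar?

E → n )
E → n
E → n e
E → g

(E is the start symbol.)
Yes, E has productions with common prefix 'n'

Left-factoring is needed when two productions for the same non-terminal
share a common prefix on the right-hand side.

Productions for E:
  E → n )
  E → n
  E → n e
  E → g

Found common prefix 'n' in productions for E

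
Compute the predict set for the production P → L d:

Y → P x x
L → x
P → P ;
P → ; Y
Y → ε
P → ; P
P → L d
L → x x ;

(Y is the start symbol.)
{ 'x' }

PREDICT(P → L d) = (FIRST(RHS) \ {ε}) ∪ (FOLLOW(P) if ε ∈ FIRST(RHS), i.e. RHS ⇒* ε)
FIRST(L) = { 'x' }
FIRST(L d) = { 'x' }
ε ∉ FIRST(L d), so FOLLOW(P) is not added.
PREDICT(P → L d) = { 'x' }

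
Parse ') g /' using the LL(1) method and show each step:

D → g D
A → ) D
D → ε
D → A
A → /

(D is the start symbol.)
LL(1) parsing maintains a stack (initially the start symbol over $) and the input. At each step: if the stack top is a terminal, match it against the current input token; if it is a non-terminal N, replace it with the RHS of M[N, lookahead] (the unique production whose predict set contains the lookahead).

Stack is shown with the top on the left.

Stack  Input    Action
----------------------
D $    ) g / $  output D → A
A $    ) g / $  output A → ) D
) D $  ) g / $  match ')'
D $    g / $    output D → g D
g D $  g / $    match 'g'
D $    / $      output D → A
A $    / $      output A → /
/ $    / $      match '/'
$      $        accept

The string is accepted.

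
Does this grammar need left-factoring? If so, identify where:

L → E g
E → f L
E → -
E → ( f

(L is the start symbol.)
No, left-factoring is not needed

Left-factoring is needed when two productions for the same non-terminal
share a common prefix on the right-hand side.

Productions for E:
  E → f L
  E → -
  E → ( f

No common prefixes found.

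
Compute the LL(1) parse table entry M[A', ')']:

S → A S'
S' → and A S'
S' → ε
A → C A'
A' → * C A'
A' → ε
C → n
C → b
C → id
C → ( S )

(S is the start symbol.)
To find M[A', ')'], we find productions for A' where ')' is in the predict set (PREDICT(N → α) = (FIRST(α) \ {ε}) ∪ (FOLLOW(N) if α ⇒* ε)).

Relevant sets:
  FOLLOW(A') = { $, ')', 'and' }

A' → * C A': PREDICT = { '*' }
A' → ε: PREDICT = { $, ')', 'and' }
  ')' is in predict set, so this production goes in M[A', ')']

M[A', ')'] = A' → ε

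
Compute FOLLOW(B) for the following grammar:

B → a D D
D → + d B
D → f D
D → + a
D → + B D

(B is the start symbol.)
To compute FOLLOW(B), find every occurrence of B on a right-hand side N → α B β: add FIRST(β) \ {ε}, and if β is empty or nullable also add FOLLOW(N). Iterate to a fixed point.

B is the start symbol, so $ ∈ FOLLOW(B).
In D → + d B: B is at the end, add FOLLOW(D)
In D → + B D: B is followed by D, add FIRST(D) \ {ε} = { '+', 'f' }

The FOLLOW sets referred to above (computed the same way, to a fixed point):
  FOLLOW(D) = { $, '+', 'f' }

Taking the union: FOLLOW(B) = { $, '+', 'f' }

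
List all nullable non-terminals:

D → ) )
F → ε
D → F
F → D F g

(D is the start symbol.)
{ 'D', 'F' }

ε-productions: F → ε
So F is immediately nullable.
D → F: every symbol on the right is nullable, so D is nullable too.
Every non-terminal is now nullable.
Nullable = { 'D', 'F' }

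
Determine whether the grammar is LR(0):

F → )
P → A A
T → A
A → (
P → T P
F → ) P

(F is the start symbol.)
No. Shift-reduce conflict between [F → ) .] and [A → . (]

A grammar is LR(0) if no state in the canonical LR(0) collection has:
  - both a shift item (dot before a terminal) and a complete item (shift-reduce conflict), or
  - two or more complete items (reduce-reduce conflict; the accept item [F' → F .] counts as a complete item here).

Augment with F' → F and build the canonical LR(0) collection (I0 = CLOSURE({[F' → . F]}), then GOTO on every symbol after a dot until no new states appear). It has 9 states:
  I0: { [F → . ) P], [F → . )], [F' → . F] }  — shift
  I1: { [A → . (], [F → ) . P], [F → ) .], [P → . A A], [P → . T P], [T → . A] }  — shift, reduce
  I2: { [F' → F .] }  — accept
  I3: { [A → ( .] }  — reduce
  I4: { [A → . (], [P → A . A], [T → A .] }  — shift, reduce
  I5: { [F → ) P .] }  — reduce
  I6: { [A → . (], [P → . A A], [P → . T P], [P → T . P], [T → . A] }  — shift
  I7: { [P → T P .] }  — reduce
  I8: { [P → A A .] }  — reduce

Conflict in state I1:
  Shift-reduce conflict between [F → ) .] and [A → . (]
So the grammar is NOT LR(0).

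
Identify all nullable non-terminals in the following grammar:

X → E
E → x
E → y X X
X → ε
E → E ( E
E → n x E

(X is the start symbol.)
A non-terminal is nullable if it can derive ε (the empty string): either it has an ε-production, or it has a production whose right-hand side consists entirely of nullable non-terminals.

ε-productions: X → ε
So X is immediately nullable.
No further non-terminal can be added: every production for the remaining non-terminals contains a terminal or a non-nullable non-terminal.
Nullable = { 'X' }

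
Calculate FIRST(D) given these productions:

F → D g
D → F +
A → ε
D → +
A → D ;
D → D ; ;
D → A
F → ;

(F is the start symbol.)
To compute FIRST(D), examine every production with D on the left-hand side, reading each right-hand side left to right until a non-nullable symbol is reached.

FIRST sets of the other non-terminals involved (by the same procedure, iterated to a fixed point):
  FIRST(F) = { '+', ';', 'g' }
  FIRST(A) = { '+', ';', 'g', ε }

From D → F +:
  - F is a non-terminal: add FIRST(F) \ {ε} = { '+', ';', 'g' }
    F is not nullable, so stop
From D → +:
  - '+' is a terminal: add '+' and stop
From D → D ; ;:
  - D is the symbol being defined: contributes nothing new
    D is nullable, so continue to the next symbol
  - ';' is a terminal: add ';' and stop
From D → A:
  - A is a non-terminal: add FIRST(A) \ {ε} = { '+', ';', 'g' }
    A is nullable and nothing follows, so the whole right-hand side can vanish: ε ∈ FIRST(D)

Collecting: FIRST(D) = { '+', ';', 'g', ε }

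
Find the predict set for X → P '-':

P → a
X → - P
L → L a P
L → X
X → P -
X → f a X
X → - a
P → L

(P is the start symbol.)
{ '-', 'a', 'f' }

PREDICT(X → P '-') = (FIRST(RHS) \ {ε}) ∪ (FOLLOW(X) if ε ∈ FIRST(RHS), i.e. RHS ⇒* ε)
FIRST(P) = { '-', 'a', 'f' }
FIRST(P '-') = { '-', 'a', 'f' }
ε ∉ FIRST(P '-'), so FOLLOW(X) is not added.
PREDICT(X → P '-') = { '-', 'a', 'f' }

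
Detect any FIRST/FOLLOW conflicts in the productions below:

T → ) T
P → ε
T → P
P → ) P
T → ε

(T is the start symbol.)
No FIRST/FOLLOW conflicts.

A FIRST/FOLLOW conflict occurs when a non-terminal N has a nullable alternative N → β (β ⇒* ε) and another alternative N → α with FIRST(α) ∩ FOLLOW(N) ≠ ∅: on such a lookahead the parser cannot decide between expanding α and letting N vanish via β.

Nullable non-terminals: P, T.
FIRST sets used below: FIRST(P) = { ')', ε }

P: nullable alternative(s) P → ε; FOLLOW(P) = { $ }
  P → ε: FIRST \ {ε} = { } — this is the only nullable alternative, skip
  P → ) P: FIRST \ {ε} = { ')' } — disjoint from FOLLOW(P)

T: nullable alternative(s) T → P, T → ε; FOLLOW(T) = { $ }
  T → ) T: FIRST \ {ε} = { ')' } — disjoint from FOLLOW(T)
  T → P: FIRST \ {ε} = { ')' } — disjoint from FOLLOW(T)
  T → ε: FIRST \ {ε} = { } — disjoint from FOLLOW(T)

No FIRST/FOLLOW conflicts found.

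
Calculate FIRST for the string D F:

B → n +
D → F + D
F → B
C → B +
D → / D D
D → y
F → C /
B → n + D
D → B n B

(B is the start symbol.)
{ '/', 'n', 'y' }

FIRST sets of the non-terminals involved (from the grammar, by fixed-point iteration):
  FIRST(D) = { '/', 'n', 'y' }

To compute FIRST(D F), process the symbols left to right:
Symbol D is a non-terminal. Add FIRST(D) \ {ε} = { '/', 'n', 'y' }
D is not nullable (ε ∉ FIRST(D)), so stop here.
FIRST(D F) = { '/', 'n', 'y' }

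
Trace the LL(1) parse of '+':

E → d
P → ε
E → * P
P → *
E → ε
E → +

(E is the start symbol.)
LL(1) parsing maintains a stack (initially the start symbol over $) and the input. At each step: if the stack top is a terminal, match it against the current input token; if it is a non-terminal N, replace it with the RHS of M[N, lookahead] (the unique production whose predict set contains the lookahead).

Stack is shown with the top on the left.

Stack  Input  Action
--------------------
E $    + $    output E → +
+ $    + $    match '+'
$      $      accept

The string is accepted.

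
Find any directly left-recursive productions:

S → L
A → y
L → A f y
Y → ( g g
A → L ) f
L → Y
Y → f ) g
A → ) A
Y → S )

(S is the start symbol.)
Direct left recursion occurs when N → N α for some non-terminal N (the right-hand side begins with the left-hand side itself).

S → L: starts with L
A → y: starts with y
L → A f y: starts with A
Y → ( g g: starts with '('
A → L ) f: starts with L
L → Y: starts with Y
Y → f ) g: starts with f
A → ) A: starts with ')'
Y → S ): starts with S

No direct left recursion found.

Answer: No direct left recursion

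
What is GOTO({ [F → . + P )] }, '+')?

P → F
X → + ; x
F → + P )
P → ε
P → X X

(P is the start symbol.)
GOTO(I, '+') = CLOSURE({ [A → αX.β] : [A → α.Xβ] ∈ I, X = '+' })

Items with dot before '+', with the dot advanced:
  [F → . + P )] → [F → + . P )]
Closure of the advanced items:
  [F → + . P )] has the dot before P: add [P → . F], [P → .], [P → . X X]
  [P → . F] has the dot before F: add [F → . + P )]
  [P → . X X] has the dot before X: add [X → . + ; x]

GOTO = { [F → + . P )], [F → . + P )], [P → . F], [P → . X X], [P → .], [X → . + ; x] }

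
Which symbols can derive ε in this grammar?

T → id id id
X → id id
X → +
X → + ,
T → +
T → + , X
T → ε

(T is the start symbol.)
A non-terminal is nullable if it can derive ε (the empty string): either it has an ε-production, or it has a production whose right-hand side consists entirely of nullable non-terminals.

ε-productions: T → ε
So T is immediately nullable.
No further non-terminal can be added: every production for the remaining non-terminals contains a terminal or a non-nullable non-terminal.
Nullable = { 'T' }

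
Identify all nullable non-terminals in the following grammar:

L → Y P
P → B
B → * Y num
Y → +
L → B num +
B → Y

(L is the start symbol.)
None

There are no ε-productions, so no non-terminal can derive ε.
No non-terminals are nullable.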